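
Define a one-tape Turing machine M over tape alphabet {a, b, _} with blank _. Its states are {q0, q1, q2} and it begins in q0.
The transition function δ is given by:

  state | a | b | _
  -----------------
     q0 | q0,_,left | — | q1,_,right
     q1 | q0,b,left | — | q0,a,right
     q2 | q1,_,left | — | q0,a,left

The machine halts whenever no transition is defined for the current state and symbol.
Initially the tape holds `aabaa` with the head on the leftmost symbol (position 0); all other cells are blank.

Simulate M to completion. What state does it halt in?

q0 | _[a]abaa   read a → write _, move left, go to q0
q0 | [_]_abaa   read _ → write _, move right, go to q1
q1 | _[_]abaa   read _ → write a, move right, go to q0
q0 | _a[a]baa   read a → write _, move left, go to q0
q0 | _[a]_baa   read a → write _, move left, go to q0
q0 | [_]__baa   read _ → write _, move right, go to q1
q1 | _[_]_baa   read _ → write a, move right, go to q0
q0 | _a[_]baa   read _ → write _, move right, go to q1
q1 | _a_[b]aa
No transition is defined for (q1, b); M halts in state q1.

q1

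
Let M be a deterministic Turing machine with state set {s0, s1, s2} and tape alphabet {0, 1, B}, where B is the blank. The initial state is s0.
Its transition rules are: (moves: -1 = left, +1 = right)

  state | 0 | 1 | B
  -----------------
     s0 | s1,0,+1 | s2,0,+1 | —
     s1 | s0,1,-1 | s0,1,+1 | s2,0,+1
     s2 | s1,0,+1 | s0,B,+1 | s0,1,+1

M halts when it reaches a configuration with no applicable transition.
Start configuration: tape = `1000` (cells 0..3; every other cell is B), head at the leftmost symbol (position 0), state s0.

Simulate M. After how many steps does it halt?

8

state=s0 head=0 tape=[1]000BBB   (s0,1)→(s2,0,+1)
state=s2 head=1 tape=0[0]00BBB   (s2,0)→(s1,0,+1)
state=s1 head=2 tape=00[0]0BBB   (s1,0)→(s0,1,-1)
state=s0 head=1 tape=0[0]10BBB   (s0,0)→(s1,0,+1)
state=s1 head=2 tape=00[1]0BBB   (s1,1)→(s0,1,+1)
state=s0 head=3 tape=001[0]BBB   (s0,0)→(s1,0,+1)
state=s1 head=4 tape=0010[B]BB   (s1,B)→(s2,0,+1)
state=s2 head=5 tape=00100[B]B   (s2,B)→(s0,1,+1)
state=s0 head=6 tape=001001[B]
M halts after 8 transitions.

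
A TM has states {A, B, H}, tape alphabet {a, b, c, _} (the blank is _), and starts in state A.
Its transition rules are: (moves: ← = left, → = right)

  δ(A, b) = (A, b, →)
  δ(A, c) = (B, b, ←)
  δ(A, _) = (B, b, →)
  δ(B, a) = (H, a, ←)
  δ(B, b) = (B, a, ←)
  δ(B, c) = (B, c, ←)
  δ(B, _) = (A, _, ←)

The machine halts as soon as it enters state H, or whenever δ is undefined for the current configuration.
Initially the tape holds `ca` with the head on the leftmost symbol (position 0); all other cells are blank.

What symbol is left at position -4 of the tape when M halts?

state=A head=0 tape=____[c]a   (A,c)→(B,b,←)
state=B head=-1 tape=___[_]ba   (B,_)→(A,_,←)
state=A head=-2 tape=__[_]_ba   (A,_)→(B,b,→)
state=B head=-1 tape=__b[_]ba   (B,_)→(A,_,←)
state=A head=-2 tape=__[b]_ba   (A,b)→(A,b,→)
state=A head=-1 tape=__b[_]ba   (A,_)→(B,b,→)
state=B head=0 tape=__bb[b]a   (B,b)→(B,a,←)
state=B head=-1 tape=__b[b]aa   (B,b)→(B,a,←)
state=B head=-2 tape=__[b]aaa   (B,b)→(B,a,←)
state=B head=-3 tape=_[_]aaaa   (B,_)→(A,_,←)
state=A head=-4 tape=[_]_aaaa   (A,_)→(B,b,→)
state=B head=-3 tape=b[_]aaaa   (B,_)→(A,_,←)
state=A head=-4 tape=[b]_aaaa   (A,b)→(A,b,→)
state=A head=-3 tape=b[_]aaaa   (A,_)→(B,b,→)
state=B head=-2 tape=bb[a]aaa   (B,a)→(H,a,←)
state=H head=-3 tape=b[b]aaaa
Cell -4 holds b when M halts.

b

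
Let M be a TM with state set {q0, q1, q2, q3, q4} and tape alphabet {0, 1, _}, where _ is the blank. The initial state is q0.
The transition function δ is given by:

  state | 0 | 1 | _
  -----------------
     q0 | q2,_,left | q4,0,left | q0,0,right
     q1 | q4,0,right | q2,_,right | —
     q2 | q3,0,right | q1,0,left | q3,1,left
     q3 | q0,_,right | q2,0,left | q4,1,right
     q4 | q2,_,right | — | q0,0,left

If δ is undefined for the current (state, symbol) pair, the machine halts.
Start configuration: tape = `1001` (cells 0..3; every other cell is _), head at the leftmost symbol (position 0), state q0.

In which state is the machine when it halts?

q4

state=q0 head=0 tape=____[1]001   (q0,1)→(q4,0,left)
state=q4 head=-1 tape=___[_]0001   (q4,_)→(q0,0,left)
state=q0 head=-2 tape=__[_]00001   (q0,_)→(q0,0,right)
state=q0 head=-1 tape=__0[0]0001   (q0,0)→(q2,_,left)
state=q2 head=-2 tape=__[0]_0001   (q2,0)→(q3,0,right)
state=q3 head=-1 tape=__0[_]0001   (q3,_)→(q4,1,right)
state=q4 head=0 tape=__01[0]001   (q4,0)→(q2,_,right)
state=q2 head=1 tape=__01_[0]01   (q2,0)→(q3,0,right)
state=q3 head=2 tape=__01_0[0]1   (q3,0)→(q0,_,right)
state=q0 head=3 tape=__01_0_[1]   (q0,1)→(q4,0,left)
state=q4 head=2 tape=__01_0[_]0   (q4,_)→(q0,0,left)
state=q0 head=1 tape=__01_[0]00   (q0,0)→(q2,_,left)
state=q2 head=0 tape=__01[_]_00   (q2,_)→(q3,1,left)
state=q3 head=-1 tape=__0[1]1_00   (q3,1)→(q2,0,left)
state=q2 head=-2 tape=__[0]01_00   (q2,0)→(q3,0,right)
state=q3 head=-1 tape=__0[0]1_00   (q3,0)→(q0,_,right)
state=q0 head=0 tape=__0_[1]_00   (q0,1)→(q4,0,left)
state=q4 head=-1 tape=__0[_]0_00   (q4,_)→(q0,0,left)
state=q0 head=-2 tape=__[0]00_00   (q0,0)→(q2,_,left)
state=q2 head=-3 tape=_[_]_00_00   (q2,_)→(q3,1,left)
state=q3 head=-4 tape=[_]1_00_00   (q3,_)→(q4,1,right)
state=q4 head=-3 tape=1[1]_00_00
No transition is defined for (q4, 1); M halts in state q4.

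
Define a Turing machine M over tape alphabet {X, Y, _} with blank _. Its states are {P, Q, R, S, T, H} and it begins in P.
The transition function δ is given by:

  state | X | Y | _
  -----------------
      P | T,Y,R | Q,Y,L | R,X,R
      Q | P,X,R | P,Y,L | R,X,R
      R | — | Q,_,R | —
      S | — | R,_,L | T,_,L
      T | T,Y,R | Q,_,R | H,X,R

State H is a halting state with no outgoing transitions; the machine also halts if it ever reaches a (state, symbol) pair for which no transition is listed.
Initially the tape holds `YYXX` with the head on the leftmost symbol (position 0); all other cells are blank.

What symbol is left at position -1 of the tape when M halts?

X

P | _[Y]YXX__   read Y → write Y, move L, go to Q
Q | [_]YYXX__   read _ → write X, move R, go to R
R | X[Y]YXX__   read Y → write _, move R, go to Q
Q | X_[Y]XX__   read Y → write Y, move L, go to P
P | X[_]YXX__   read _ → write X, move R, go to R
R | XX[Y]XX__   read Y → write _, move R, go to Q
Q | XX_[X]X__   read X → write X, move R, go to P
P | XX_X[X]__   read X → write Y, move R, go to T
T | XX_XY[_]_   read _ → write X, move R, go to H
H | XX_XYX[_]
Cell -1 holds X when M halts.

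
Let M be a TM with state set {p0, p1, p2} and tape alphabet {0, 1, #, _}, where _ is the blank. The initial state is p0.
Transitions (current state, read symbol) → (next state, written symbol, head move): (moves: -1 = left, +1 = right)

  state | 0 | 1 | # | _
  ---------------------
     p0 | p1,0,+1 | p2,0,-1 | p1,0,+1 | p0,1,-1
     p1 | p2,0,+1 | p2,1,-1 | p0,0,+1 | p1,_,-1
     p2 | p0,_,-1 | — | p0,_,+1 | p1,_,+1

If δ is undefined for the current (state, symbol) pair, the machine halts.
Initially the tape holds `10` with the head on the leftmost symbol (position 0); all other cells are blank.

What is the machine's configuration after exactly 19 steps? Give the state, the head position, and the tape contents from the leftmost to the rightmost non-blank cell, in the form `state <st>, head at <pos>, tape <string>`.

state p2, head at 1, tape 0

state=p0 head=0 tape=_[1]0_   (p0,1)→(p2,0,-1)
state=p2 head=-1 tape=[_]00_   (p2,_)→(p1,_,+1)
state=p1 head=0 tape=_[0]0_   (p1,0)→(p2,0,+1)
state=p2 head=1 tape=_0[0]_   (p2,0)→(p0,_,-1)
state=p0 head=0 tape=_[0]__   (p0,0)→(p1,0,+1)
state=p1 head=1 tape=_0[_]_   (p1,_)→(p1,_,-1)
state=p1 head=0 tape=_[0]__   (p1,0)→(p2,0,+1)
state=p2 head=1 tape=_0[_]_   (p2,_)→(p1,_,+1)
state=p1 head=2 tape=_0_[_]   (p1,_)→(p1,_,-1)
state=p1 head=1 tape=_0[_]_   (p1,_)→(p1,_,-1)
state=p1 head=0 tape=_[0]__   (p1,0)→(p2,0,+1)
state=p2 head=1 tape=_0[_]_   (p2,_)→(p1,_,+1)
state=p1 head=2 tape=_0_[_]   (p1,_)→(p1,_,-1)
state=p1 head=1 tape=_0[_]_   (p1,_)→(p1,_,-1)
state=p1 head=0 tape=_[0]__   (p1,0)→(p2,0,+1)
state=p2 head=1 tape=_0[_]_   (p2,_)→(p1,_,+1)
state=p1 head=2 tape=_0_[_]   (p1,_)→(p1,_,-1)
state=p1 head=1 tape=_0[_]_   (p1,_)→(p1,_,-1)
state=p1 head=0 tape=_[0]__   (p1,0)→(p2,0,+1)
state=p2 head=1 tape=_0[_]_
After 19 steps: state p2, head at 1, tape 0.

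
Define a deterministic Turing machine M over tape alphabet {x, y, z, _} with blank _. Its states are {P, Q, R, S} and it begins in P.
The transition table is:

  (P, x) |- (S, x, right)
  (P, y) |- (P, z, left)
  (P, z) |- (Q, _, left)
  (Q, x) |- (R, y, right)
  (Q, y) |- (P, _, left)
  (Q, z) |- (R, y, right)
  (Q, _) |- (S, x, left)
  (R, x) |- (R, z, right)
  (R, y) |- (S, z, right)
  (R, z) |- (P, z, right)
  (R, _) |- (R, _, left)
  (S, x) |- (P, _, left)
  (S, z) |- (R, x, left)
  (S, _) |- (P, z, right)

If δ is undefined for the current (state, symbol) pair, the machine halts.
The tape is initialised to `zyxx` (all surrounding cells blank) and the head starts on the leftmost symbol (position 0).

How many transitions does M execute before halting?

P | __[z]yxx_   read z → write _, move left, go to Q
Q | _[_]_yxx_   read _ → write x, move left, go to S
S | [_]x_yxx_   read _ → write z, move right, go to P
P | z[x]_yxx_   read x → write x, move right, go to S
S | zx[_]yxx_   read _ → write z, move right, go to P
P | zxz[y]xx_   read y → write z, move left, go to P
P | zx[z]zxx_   read z → write _, move left, go to Q
Q | z[x]_zxx_   read x → write y, move right, go to R
R | zy[_]zxx_   read _ → write _, move left, go to R
R | z[y]_zxx_   read y → write z, move right, go to S
S | zz[_]zxx_   read _ → write z, move right, go to P
P | zzz[z]xx_   read z → write _, move left, go to Q
Q | zz[z]_xx_   read z → write y, move right, go to R
R | zzy[_]xx_   read _ → write _, move left, go to R
R | zz[y]_xx_   read y → write z, move right, go to S
S | zzz[_]xx_   read _ → write z, move right, go to P
P | zzzz[x]x_   read x → write x, move right, go to S
S | zzzzx[x]_   read x → write _, move left, go to P
P | zzzz[x]__   read x → write x, move right, go to S
S | zzzzx[_]_   read _ → write z, move right, go to P
P | zzzzxz[_]
M halts after 20 transitions.

20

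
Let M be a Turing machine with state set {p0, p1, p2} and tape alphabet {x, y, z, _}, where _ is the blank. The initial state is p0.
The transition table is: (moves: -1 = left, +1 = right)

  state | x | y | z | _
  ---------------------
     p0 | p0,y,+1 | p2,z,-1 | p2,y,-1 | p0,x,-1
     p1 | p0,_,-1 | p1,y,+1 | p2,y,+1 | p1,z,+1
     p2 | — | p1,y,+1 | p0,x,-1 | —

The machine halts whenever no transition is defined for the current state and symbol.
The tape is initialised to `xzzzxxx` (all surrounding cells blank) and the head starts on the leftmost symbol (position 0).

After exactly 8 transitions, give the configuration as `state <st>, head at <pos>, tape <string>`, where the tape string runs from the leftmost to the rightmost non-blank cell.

state=p0 head=0 tape=[x]zzzxxx   (p0,x)→(p0,y,+1)
state=p0 head=1 tape=y[z]zzxxx   (p0,z)→(p2,y,-1)
state=p2 head=0 tape=[y]yzzxxx   (p2,y)→(p1,y,+1)
state=p1 head=1 tape=y[y]zzxxx   (p1,y)→(p1,y,+1)
state=p1 head=2 tape=yy[z]zxxx   (p1,z)→(p2,y,+1)
state=p2 head=3 tape=yyy[z]xxx   (p2,z)→(p0,x,-1)
state=p0 head=2 tape=yy[y]xxxx   (p0,y)→(p2,z,-1)
state=p2 head=1 tape=y[y]zxxxx   (p2,y)→(p1,y,+1)
state=p1 head=2 tape=yy[z]xxxx
After 8 steps: state p1, head at 2, tape yyzxxxx.

state p1, head at 2, tape yyzxxxx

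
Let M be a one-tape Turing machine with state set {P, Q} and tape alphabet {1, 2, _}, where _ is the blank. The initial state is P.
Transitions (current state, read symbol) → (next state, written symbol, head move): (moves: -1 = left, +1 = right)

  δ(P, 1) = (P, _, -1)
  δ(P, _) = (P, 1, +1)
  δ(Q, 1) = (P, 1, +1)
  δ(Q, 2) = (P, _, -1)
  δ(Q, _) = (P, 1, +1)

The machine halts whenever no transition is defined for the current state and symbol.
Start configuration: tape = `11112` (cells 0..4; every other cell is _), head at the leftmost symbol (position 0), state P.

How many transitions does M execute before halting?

36

P | ____[1]1112   read 1 → write _, move -1, go to P
P | ___[_]_1112   read _ → write 1, move +1, go to P
P | ___1[_]1112   read _ → write 1, move +1, go to P
P | ___11[1]112   read 1 → write _, move -1, go to P
P | ___1[1]_112   read 1 → write _, move -1, go to P
P | ___[1]__112   read 1 → write _, move -1, go to P
P | __[_]___112   read _ → write 1, move +1, go to P
P | __1[_]__112   read _ → write 1, move +1, go to P
P | __11[_]_112   read _ → write 1, move +1, go to P
P | __111[_]112   read _ → write 1, move +1, go to P
P | __1111[1]12   read 1 → write _, move -1, go to P
P | __111[1]_12   read 1 → write _, move -1, go to P
P | __11[1]__12   read 1 → write _, move -1, go to P
P | __1[1]___12   read 1 → write _, move -1, go to P
P | __[1]____12   read 1 → write _, move -1, go to P
P | _[_]_____12   read _ → write 1, move +1, go to P
P | _1[_]____12   read _ → write 1, move +1, go to P
P | _11[_]___12   read _ → write 1, move +1, go to P
P | _111[_]__12   read _ → write 1, move +1, go to P
P | _1111[_]_12   read _ → write 1, move +1, go to P
P | _11111[_]12   read _ → write 1, move +1, go to P
P | _111111[1]2   read 1 → write _, move -1, go to P
P | _11111[1]_2   read 1 → write _, move -1, go to P
P | _1111[1]__2   read 1 → write _, move -1, go to P
P | _111[1]___2   read 1 → write _, move -1, go to P
P | _11[1]____2   read 1 → write _, move -1, go to P
P | _1[1]_____2   read 1 → write _, move -1, go to P
P | _[1]______2   read 1 → write _, move -1, go to P
P | [_]_______2   read _ → write 1, move +1, go to P
P | 1[_]______2   read _ → write 1, move +1, go to P
P | 11[_]_____2   read _ → write 1, move +1, go to P
P | 111[_]____2   read _ → write 1, move +1, go to P
P | 1111[_]___2   read _ → write 1, move +1, go to P
P | 11111[_]__2   read _ → write 1, move +1, go to P
P | 111111[_]_2   read _ → write 1, move +1, go to P
P | 1111111[_]2   read _ → write 1, move +1, go to P
P | 11111111[2]
M halts after 36 transitions.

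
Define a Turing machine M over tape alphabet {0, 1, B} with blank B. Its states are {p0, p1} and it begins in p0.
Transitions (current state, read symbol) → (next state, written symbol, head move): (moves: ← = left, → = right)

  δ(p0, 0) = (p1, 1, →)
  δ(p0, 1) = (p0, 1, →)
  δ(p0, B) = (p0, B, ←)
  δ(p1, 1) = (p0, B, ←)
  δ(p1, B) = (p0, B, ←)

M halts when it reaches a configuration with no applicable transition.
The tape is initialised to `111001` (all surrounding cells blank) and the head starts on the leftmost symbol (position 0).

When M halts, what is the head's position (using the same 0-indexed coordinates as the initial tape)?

state=p0 head=0 tape=[1]11001   (p0,1)→(p0,1,→)
state=p0 head=1 tape=1[1]1001   (p0,1)→(p0,1,→)
state=p0 head=2 tape=11[1]001   (p0,1)→(p0,1,→)
state=p0 head=3 tape=111[0]01   (p0,0)→(p1,1,→)
state=p1 head=4 tape=1111[0]1
At halt the head is at cell 4.

4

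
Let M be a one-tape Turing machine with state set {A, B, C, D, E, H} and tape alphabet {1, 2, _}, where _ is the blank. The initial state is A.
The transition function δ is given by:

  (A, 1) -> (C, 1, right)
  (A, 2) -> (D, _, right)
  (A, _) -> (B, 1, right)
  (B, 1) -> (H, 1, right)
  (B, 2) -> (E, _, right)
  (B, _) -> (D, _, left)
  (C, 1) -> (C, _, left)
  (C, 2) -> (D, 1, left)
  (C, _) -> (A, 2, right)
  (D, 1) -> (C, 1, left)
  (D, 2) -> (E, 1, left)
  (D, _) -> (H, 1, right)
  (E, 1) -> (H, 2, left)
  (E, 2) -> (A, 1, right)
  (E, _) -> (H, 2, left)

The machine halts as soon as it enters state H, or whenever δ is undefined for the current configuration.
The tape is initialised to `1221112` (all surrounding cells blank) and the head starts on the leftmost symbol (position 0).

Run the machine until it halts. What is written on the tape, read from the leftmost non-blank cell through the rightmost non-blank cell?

11__21112

state=A head=0 tape=__[1]221112   (A,1)→(C,1,right)
state=C head=1 tape=__1[2]21112   (C,2)→(D,1,left)
state=D head=0 tape=__[1]121112   (D,1)→(C,1,left)
state=C head=-1 tape=_[_]1121112   (C,_)→(A,2,right)
state=A head=0 tape=_2[1]121112   (A,1)→(C,1,right)
state=C head=1 tape=_21[1]21112   (C,1)→(C,_,left)
state=C head=0 tape=_2[1]_21112   (C,1)→(C,_,left)
state=C head=-1 tape=_[2]__21112   (C,2)→(D,1,left)
state=D head=-2 tape=[_]1__21112   (D,_)→(H,1,right)
state=H head=-1 tape=1[1]__21112
The non-blank tape span at halt is 11__21112.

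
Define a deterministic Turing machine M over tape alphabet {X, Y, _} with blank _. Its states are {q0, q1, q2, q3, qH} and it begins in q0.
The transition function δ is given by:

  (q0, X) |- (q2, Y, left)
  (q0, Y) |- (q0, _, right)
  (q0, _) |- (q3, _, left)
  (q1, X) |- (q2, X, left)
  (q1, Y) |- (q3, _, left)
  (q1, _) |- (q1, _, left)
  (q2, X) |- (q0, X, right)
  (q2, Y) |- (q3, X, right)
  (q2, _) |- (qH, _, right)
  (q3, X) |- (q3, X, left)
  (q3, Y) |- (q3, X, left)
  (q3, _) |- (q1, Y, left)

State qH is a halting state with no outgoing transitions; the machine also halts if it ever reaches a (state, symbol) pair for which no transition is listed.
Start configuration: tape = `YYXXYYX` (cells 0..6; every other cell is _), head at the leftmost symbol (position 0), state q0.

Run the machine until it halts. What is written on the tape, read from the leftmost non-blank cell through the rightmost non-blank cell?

state=q0 head=0 tape=[Y]YXXYYX   (q0,Y)→(q0,_,right)
state=q0 head=1 tape=_[Y]XXYYX   (q0,Y)→(q0,_,right)
state=q0 head=2 tape=__[X]XYYX   (q0,X)→(q2,Y,left)
state=q2 head=1 tape=_[_]YXYYX   (q2,_)→(qH,_,right)
state=qH head=2 tape=__[Y]XYYX
The non-blank tape span at halt is YXYYX.

YXYYX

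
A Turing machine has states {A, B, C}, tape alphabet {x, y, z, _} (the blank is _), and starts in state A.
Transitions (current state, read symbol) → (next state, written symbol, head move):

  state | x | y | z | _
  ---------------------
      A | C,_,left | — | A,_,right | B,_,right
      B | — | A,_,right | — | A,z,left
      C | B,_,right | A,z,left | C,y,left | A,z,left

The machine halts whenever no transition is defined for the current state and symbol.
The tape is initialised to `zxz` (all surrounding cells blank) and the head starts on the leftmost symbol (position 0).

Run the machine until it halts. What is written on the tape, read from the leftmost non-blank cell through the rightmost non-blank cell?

z_z

A | _[z]xz   read z → write _, move right, go to A
A | __[x]z   read x → write _, move left, go to C
C | _[_]_z   read _ → write z, move left, go to A
A | [_]z_z   read _ → write _, move right, go to B
B | _[z]_z
The non-blank tape span at halt is z_z.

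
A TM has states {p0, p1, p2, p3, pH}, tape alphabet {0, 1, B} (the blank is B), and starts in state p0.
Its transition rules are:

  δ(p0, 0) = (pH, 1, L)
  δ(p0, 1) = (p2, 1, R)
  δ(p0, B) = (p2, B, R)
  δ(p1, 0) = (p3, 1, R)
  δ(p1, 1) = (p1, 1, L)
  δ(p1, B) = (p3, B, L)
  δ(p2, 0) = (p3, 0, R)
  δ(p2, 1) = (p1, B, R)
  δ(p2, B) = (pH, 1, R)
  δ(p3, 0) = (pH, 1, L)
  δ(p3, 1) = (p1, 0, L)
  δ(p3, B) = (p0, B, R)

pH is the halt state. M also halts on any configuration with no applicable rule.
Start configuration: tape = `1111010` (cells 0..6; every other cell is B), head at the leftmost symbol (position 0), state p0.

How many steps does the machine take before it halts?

state=p0 head=0 tape=BB[1]111010   (p0,1)→(p2,1,R)
state=p2 head=1 tape=BB1[1]11010   (p2,1)→(p1,B,R)
state=p1 head=2 tape=BB1B[1]1010   (p1,1)→(p1,1,L)
state=p1 head=1 tape=BB1[B]11010   (p1,B)→(p3,B,L)
state=p3 head=0 tape=BB[1]B11010   (p3,1)→(p1,0,L)
state=p1 head=-1 tape=B[B]0B11010   (p1,B)→(p3,B,L)
state=p3 head=-2 tape=[B]B0B11010   (p3,B)→(p0,B,R)
state=p0 head=-1 tape=B[B]0B11010   (p0,B)→(p2,B,R)
state=p2 head=0 tape=BB[0]B11010   (p2,0)→(p3,0,R)
state=p3 head=1 tape=BB0[B]11010   (p3,B)→(p0,B,R)
state=p0 head=2 tape=BB0B[1]1010   (p0,1)→(p2,1,R)
state=p2 head=3 tape=BB0B1[1]010   (p2,1)→(p1,B,R)
state=p1 head=4 tape=BB0B1B[0]10   (p1,0)→(p3,1,R)
state=p3 head=5 tape=BB0B1B1[1]0   (p3,1)→(p1,0,L)
state=p1 head=4 tape=BB0B1B[1]00   (p1,1)→(p1,1,L)
state=p1 head=3 tape=BB0B1[B]100   (p1,B)→(p3,B,L)
state=p3 head=2 tape=BB0B[1]B100   (p3,1)→(p1,0,L)
state=p1 head=1 tape=BB0[B]0B100   (p1,B)→(p3,B,L)
state=p3 head=0 tape=BB[0]B0B100   (p3,0)→(pH,1,L)
state=pH head=-1 tape=B[B]1B0B100
M halts after 19 transitions.

19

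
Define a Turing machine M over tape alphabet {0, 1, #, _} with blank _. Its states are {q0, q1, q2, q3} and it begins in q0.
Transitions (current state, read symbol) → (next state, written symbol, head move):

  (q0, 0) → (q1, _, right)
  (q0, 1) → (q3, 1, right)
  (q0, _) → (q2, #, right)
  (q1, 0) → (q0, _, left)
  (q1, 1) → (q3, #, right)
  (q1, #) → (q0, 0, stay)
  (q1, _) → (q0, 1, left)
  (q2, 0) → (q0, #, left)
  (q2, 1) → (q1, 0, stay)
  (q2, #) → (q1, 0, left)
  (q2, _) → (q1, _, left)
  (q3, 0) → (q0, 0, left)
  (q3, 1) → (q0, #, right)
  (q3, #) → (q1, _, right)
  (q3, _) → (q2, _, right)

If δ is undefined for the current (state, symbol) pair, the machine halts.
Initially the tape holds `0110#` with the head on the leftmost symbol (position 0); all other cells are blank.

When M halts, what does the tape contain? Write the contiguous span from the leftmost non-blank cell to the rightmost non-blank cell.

##_#

state=q0 head=0 tape=[0]110#_   (q0,0)→(q1,_,right)
state=q1 head=1 tape=_[1]10#_   (q1,1)→(q3,#,right)
state=q3 head=2 tape=_#[1]0#_   (q3,1)→(q0,#,right)
state=q0 head=3 tape=_##[0]#_   (q0,0)→(q1,_,right)
state=q1 head=4 tape=_##_[#]_   (q1,#)→(q0,0,stay)
state=q0 head=4 tape=_##_[0]_   (q0,0)→(q1,_,right)
state=q1 head=5 tape=_##__[_]   (q1,_)→(q0,1,left)
state=q0 head=4 tape=_##_[_]1   (q0,_)→(q2,#,right)
state=q2 head=5 tape=_##_#[1]   (q2,1)→(q1,0,stay)
state=q1 head=5 tape=_##_#[0]   (q1,0)→(q0,_,left)
state=q0 head=4 tape=_##_[#]_
The non-blank tape span at halt is ##_#.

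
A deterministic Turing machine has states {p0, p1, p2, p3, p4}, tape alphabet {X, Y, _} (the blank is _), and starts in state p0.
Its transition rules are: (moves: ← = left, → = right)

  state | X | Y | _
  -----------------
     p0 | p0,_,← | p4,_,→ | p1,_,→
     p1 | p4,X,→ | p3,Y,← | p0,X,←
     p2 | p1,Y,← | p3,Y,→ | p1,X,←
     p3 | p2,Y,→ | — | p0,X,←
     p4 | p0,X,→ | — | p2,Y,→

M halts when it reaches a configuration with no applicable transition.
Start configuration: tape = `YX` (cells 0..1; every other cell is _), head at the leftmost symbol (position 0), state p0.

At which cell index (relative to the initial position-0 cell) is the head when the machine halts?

p0 | [Y]X_____   read Y → write _, move →, go to p4
p4 | _[X]_____   read X → write X, move →, go to p0
p0 | _X[_]____   read _ → write _, move →, go to p1
p1 | _X_[_]___   read _ → write X, move ←, go to p0
p0 | _X[_]X___   read _ → write _, move →, go to p1
p1 | _X_[X]___   read X → write X, move →, go to p4
p4 | _X_X[_]__   read _ → write Y, move →, go to p2
p2 | _X_XY[_]_   read _ → write X, move ←, go to p1
p1 | _X_X[Y]X_   read Y → write Y, move ←, go to p3
p3 | _X_[X]YX_   read X → write Y, move →, go to p2
p2 | _X_Y[Y]X_   read Y → write Y, move →, go to p3
p3 | _X_YY[X]_   read X → write Y, move →, go to p2
p2 | _X_YYY[_]   read _ → write X, move ←, go to p1
p1 | _X_YY[Y]X   read Y → write Y, move ←, go to p3
p3 | _X_Y[Y]YX
At halt the head is at cell 4.

4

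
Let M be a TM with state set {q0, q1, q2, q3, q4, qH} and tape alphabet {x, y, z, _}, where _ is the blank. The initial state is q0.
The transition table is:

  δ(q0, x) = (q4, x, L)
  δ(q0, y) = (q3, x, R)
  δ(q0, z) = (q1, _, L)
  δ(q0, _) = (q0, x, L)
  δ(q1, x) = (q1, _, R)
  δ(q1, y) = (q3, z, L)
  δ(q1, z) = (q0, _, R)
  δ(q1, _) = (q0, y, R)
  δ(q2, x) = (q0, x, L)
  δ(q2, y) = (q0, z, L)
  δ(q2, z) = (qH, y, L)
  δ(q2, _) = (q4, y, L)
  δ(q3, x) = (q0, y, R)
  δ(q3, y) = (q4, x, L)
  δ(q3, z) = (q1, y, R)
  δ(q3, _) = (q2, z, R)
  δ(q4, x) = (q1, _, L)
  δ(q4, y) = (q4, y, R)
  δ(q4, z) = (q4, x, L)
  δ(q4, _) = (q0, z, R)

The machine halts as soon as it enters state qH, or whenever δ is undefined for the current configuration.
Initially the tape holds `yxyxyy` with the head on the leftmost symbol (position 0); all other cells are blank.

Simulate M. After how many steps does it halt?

26

state=q0 head=0 tape=__[y]xyxyy   (q0,y)→(q3,x,R)
state=q3 head=1 tape=__x[x]yxyy   (q3,x)→(q0,y,R)
state=q0 head=2 tape=__xy[y]xyy   (q0,y)→(q3,x,R)
state=q3 head=3 tape=__xyx[x]yy   (q3,x)→(q0,y,R)
state=q0 head=4 tape=__xyxy[y]y   (q0,y)→(q3,x,R)
state=q3 head=5 tape=__xyxyx[y]   (q3,y)→(q4,x,L)
state=q4 head=4 tape=__xyxy[x]x   (q4,x)→(q1,_,L)
state=q1 head=3 tape=__xyx[y]_x   (q1,y)→(q3,z,L)
state=q3 head=2 tape=__xy[x]z_x   (q3,x)→(q0,y,R)
state=q0 head=3 tape=__xyy[z]_x   (q0,z)→(q1,_,L)
state=q1 head=2 tape=__xy[y]__x   (q1,y)→(q3,z,L)
state=q3 head=1 tape=__x[y]z__x   (q3,y)→(q4,x,L)
state=q4 head=0 tape=__[x]xz__x   (q4,x)→(q1,_,L)
state=q1 head=-1 tape=_[_]_xz__x   (q1,_)→(q0,y,R)
state=q0 head=0 tape=_y[_]xz__x   (q0,_)→(q0,x,L)
state=q0 head=-1 tape=_[y]xxz__x   (q0,y)→(q3,x,R)
state=q3 head=0 tape=_x[x]xz__x   (q3,x)→(q0,y,R)
state=q0 head=1 tape=_xy[x]z__x   (q0,x)→(q4,x,L)
state=q4 head=0 tape=_x[y]xz__x   (q4,y)→(q4,y,R)
state=q4 head=1 tape=_xy[x]z__x   (q4,x)→(q1,_,L)
state=q1 head=0 tape=_x[y]_z__x   (q1,y)→(q3,z,L)
state=q3 head=-1 tape=_[x]z_z__x   (q3,x)→(q0,y,R)
state=q0 head=0 tape=_y[z]_z__x   (q0,z)→(q1,_,L)
state=q1 head=-1 tape=_[y]__z__x   (q1,y)→(q3,z,L)
state=q3 head=-2 tape=[_]z__z__x   (q3,_)→(q2,z,R)
state=q2 head=-1 tape=z[z]__z__x   (q2,z)→(qH,y,L)
state=qH head=-2 tape=[z]y__z__x
M halts after 26 transitions.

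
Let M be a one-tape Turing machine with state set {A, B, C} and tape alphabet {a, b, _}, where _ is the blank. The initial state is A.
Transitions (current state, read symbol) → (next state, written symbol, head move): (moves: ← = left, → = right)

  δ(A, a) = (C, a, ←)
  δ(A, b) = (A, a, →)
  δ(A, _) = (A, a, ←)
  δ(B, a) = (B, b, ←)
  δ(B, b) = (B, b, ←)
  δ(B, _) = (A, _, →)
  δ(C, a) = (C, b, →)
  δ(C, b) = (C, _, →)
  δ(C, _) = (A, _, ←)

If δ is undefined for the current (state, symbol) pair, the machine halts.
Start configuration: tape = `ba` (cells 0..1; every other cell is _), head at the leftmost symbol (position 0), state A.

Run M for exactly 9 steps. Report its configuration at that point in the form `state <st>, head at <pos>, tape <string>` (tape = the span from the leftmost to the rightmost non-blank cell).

state=A head=0 tape=[b]a_   (A,b)→(A,a,→)
state=A head=1 tape=a[a]_   (A,a)→(C,a,←)
state=C head=0 tape=[a]a_   (C,a)→(C,b,→)
state=C head=1 tape=b[a]_   (C,a)→(C,b,→)
state=C head=2 tape=bb[_]   (C,_)→(A,_,←)
state=A head=1 tape=b[b]_   (A,b)→(A,a,→)
state=A head=2 tape=ba[_]   (A,_)→(A,a,←)
state=A head=1 tape=b[a]a   (A,a)→(C,a,←)
state=C head=0 tape=[b]aa   (C,b)→(C,_,→)
state=C head=1 tape=_[a]a
After 9 steps: state C, head at 1, tape aa.

state C, head at 1, tape aa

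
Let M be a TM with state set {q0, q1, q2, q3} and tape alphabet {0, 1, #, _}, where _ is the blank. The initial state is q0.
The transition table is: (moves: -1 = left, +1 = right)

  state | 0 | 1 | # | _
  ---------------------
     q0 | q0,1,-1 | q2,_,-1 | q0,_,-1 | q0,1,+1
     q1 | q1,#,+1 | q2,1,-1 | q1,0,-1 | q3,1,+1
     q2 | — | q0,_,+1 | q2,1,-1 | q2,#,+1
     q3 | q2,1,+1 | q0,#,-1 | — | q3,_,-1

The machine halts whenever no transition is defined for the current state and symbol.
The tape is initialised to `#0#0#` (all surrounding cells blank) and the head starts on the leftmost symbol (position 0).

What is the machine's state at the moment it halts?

q2

q0 | _[#]0#0#   read # → write _, move -1, go to q0
q0 | [_]_0#0#   read _ → write 1, move +1, go to q0
q0 | 1[_]0#0#   read _ → write 1, move +1, go to q0
q0 | 11[0]#0#   read 0 → write 1, move -1, go to q0
q0 | 1[1]1#0#   read 1 → write _, move -1, go to q2
q2 | [1]_1#0#   read 1 → write _, move +1, go to q0
q0 | _[_]1#0#   read _ → write 1, move +1, go to q0
q0 | _1[1]#0#   read 1 → write _, move -1, go to q2
q2 | _[1]_#0#   read 1 → write _, move +1, go to q0
q0 | __[_]#0#   read _ → write 1, move +1, go to q0
q0 | __1[#]0#   read # → write _, move -1, go to q0
q0 | __[1]_0#   read 1 → write _, move -1, go to q2
q2 | _[_]__0#   read _ → write #, move +1, go to q2
q2 | _#[_]_0#   read _ → write #, move +1, go to q2
q2 | _##[_]0#   read _ → write #, move +1, go to q2
q2 | _###[0]#
No transition is defined for (q2, 0); M halts in state q2.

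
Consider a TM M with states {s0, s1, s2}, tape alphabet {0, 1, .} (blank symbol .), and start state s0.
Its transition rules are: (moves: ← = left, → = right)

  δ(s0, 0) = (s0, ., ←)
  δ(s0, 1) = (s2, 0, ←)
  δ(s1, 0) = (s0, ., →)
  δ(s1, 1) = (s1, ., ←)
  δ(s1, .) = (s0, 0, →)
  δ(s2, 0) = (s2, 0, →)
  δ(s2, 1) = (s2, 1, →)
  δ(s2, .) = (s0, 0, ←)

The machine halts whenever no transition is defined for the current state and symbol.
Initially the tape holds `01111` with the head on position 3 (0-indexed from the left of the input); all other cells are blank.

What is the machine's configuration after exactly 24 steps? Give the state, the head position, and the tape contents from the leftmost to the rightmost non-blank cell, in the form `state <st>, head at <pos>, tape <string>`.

state s0, head at -1, tape 00..0

state=s0 head=3 tape=.011[1]1..   (s0,1)→(s2,0,←)
state=s2 head=2 tape=.01[1]01..   (s2,1)→(s2,1,→)
state=s2 head=3 tape=.011[0]1..   (s2,0)→(s2,0,→)
state=s2 head=4 tape=.0110[1]..   (s2,1)→(s2,1,→)
state=s2 head=5 tape=.01101[.].   (s2,.)→(s0,0,←)
state=s0 head=4 tape=.0110[1]0.   (s0,1)→(s2,0,←)
state=s2 head=3 tape=.011[0]00.   (s2,0)→(s2,0,→)
state=s2 head=4 tape=.0110[0]0.   (s2,0)→(s2,0,→)
state=s2 head=5 tape=.01100[0].   (s2,0)→(s2,0,→)
state=s2 head=6 tape=.011000[.]   (s2,.)→(s0,0,←)
state=s0 head=5 tape=.01100[0]0   (s0,0)→(s0,.,←)
state=s0 head=4 tape=.0110[0].0   (s0,0)→(s0,.,←)
state=s0 head=3 tape=.011[0]..0   (s0,0)→(s0,.,←)
state=s0 head=2 tape=.01[1]...0   (s0,1)→(s2,0,←)
state=s2 head=1 tape=.0[1]0...0   (s2,1)→(s2,1,→)
state=s2 head=2 tape=.01[0]...0   (s2,0)→(s2,0,→)
state=s2 head=3 tape=.010[.]..0   (s2,.)→(s0,0,←)
state=s0 head=2 tape=.01[0]0..0   (s0,0)→(s0,.,←)
state=s0 head=1 tape=.0[1].0..0   (s0,1)→(s2,0,←)
state=s2 head=0 tape=.[0]0.0..0   (s2,0)→(s2,0,→)
state=s2 head=1 tape=.0[0].0..0   (s2,0)→(s2,0,→)
state=s2 head=2 tape=.00[.]0..0   (s2,.)→(s0,0,←)
state=s0 head=1 tape=.0[0]00..0   (s0,0)→(s0,.,←)
state=s0 head=0 tape=.[0].00..0   (s0,0)→(s0,.,←)
state=s0 head=-1 tape=[.]..00..0
After 24 steps: state s0, head at -1, tape 00..0.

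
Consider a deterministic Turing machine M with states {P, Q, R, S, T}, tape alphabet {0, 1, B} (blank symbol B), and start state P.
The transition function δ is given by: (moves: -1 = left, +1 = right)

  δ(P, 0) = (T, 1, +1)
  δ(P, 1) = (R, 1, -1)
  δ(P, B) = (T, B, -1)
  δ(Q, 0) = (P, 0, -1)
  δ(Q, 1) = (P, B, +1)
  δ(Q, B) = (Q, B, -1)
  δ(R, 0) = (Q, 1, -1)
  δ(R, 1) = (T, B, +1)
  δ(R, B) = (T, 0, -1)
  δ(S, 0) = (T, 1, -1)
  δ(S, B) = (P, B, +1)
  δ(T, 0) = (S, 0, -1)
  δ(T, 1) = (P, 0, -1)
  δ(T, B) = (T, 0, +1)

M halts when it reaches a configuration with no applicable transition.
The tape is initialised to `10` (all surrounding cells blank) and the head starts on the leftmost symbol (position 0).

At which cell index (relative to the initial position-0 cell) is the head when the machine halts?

state=P head=0 tape=BBB[1]0   (P,1)→(R,1,-1)
state=R head=-1 tape=BB[B]10   (R,B)→(T,0,-1)
state=T head=-2 tape=B[B]010   (T,B)→(T,0,+1)
state=T head=-1 tape=B0[0]10   (T,0)→(S,0,-1)
state=S head=-2 tape=B[0]010   (S,0)→(T,1,-1)
state=T head=-3 tape=[B]1010   (T,B)→(T,0,+1)
state=T head=-2 tape=0[1]010   (T,1)→(P,0,-1)
state=P head=-3 tape=[0]0010   (P,0)→(T,1,+1)
state=T head=-2 tape=1[0]010   (T,0)→(S,0,-1)
state=S head=-3 tape=[1]0010
At halt the head is at cell -3.

-3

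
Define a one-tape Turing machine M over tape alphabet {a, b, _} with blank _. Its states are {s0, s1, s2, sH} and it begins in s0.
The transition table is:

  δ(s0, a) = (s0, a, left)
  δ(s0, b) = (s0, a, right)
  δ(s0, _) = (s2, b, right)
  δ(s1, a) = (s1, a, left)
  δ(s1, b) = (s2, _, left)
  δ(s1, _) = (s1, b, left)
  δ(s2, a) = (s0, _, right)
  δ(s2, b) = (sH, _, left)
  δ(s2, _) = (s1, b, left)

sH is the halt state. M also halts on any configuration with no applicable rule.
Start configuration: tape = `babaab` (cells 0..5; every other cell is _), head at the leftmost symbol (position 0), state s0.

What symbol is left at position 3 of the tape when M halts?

b

state=s0 head=0 tape=_[b]abaab__   (s0,b)→(s0,a,right)
state=s0 head=1 tape=_a[a]baab__   (s0,a)→(s0,a,left)
state=s0 head=0 tape=_[a]abaab__   (s0,a)→(s0,a,left)
state=s0 head=-1 tape=[_]aabaab__   (s0,_)→(s2,b,right)
state=s2 head=0 tape=b[a]abaab__   (s2,a)→(s0,_,right)
state=s0 head=1 tape=b_[a]baab__   (s0,a)→(s0,a,left)
state=s0 head=0 tape=b[_]abaab__   (s0,_)→(s2,b,right)
state=s2 head=1 tape=bb[a]baab__   (s2,a)→(s0,_,right)
state=s0 head=2 tape=bb_[b]aab__   (s0,b)→(s0,a,right)
state=s0 head=3 tape=bb_a[a]ab__   (s0,a)→(s0,a,left)
state=s0 head=2 tape=bb_[a]aab__   (s0,a)→(s0,a,left)
state=s0 head=1 tape=bb[_]aaab__   (s0,_)→(s2,b,right)
state=s2 head=2 tape=bbb[a]aab__   (s2,a)→(s0,_,right)
state=s0 head=3 tape=bbb_[a]ab__   (s0,a)→(s0,a,left)
state=s0 head=2 tape=bbb[_]aab__   (s0,_)→(s2,b,right)
state=s2 head=3 tape=bbbb[a]ab__   (s2,a)→(s0,_,right)
state=s0 head=4 tape=bbbb_[a]b__   (s0,a)→(s0,a,left)
state=s0 head=3 tape=bbbb[_]ab__   (s0,_)→(s2,b,right)
state=s2 head=4 tape=bbbbb[a]b__   (s2,a)→(s0,_,right)
state=s0 head=5 tape=bbbbb_[b]__   (s0,b)→(s0,a,right)
state=s0 head=6 tape=bbbbb_a[_]_   (s0,_)→(s2,b,right)
state=s2 head=7 tape=bbbbb_ab[_]   (s2,_)→(s1,b,left)
state=s1 head=6 tape=bbbbb_a[b]b   (s1,b)→(s2,_,left)
state=s2 head=5 tape=bbbbb_[a]_b   (s2,a)→(s0,_,right)
state=s0 head=6 tape=bbbbb__[_]b   (s0,_)→(s2,b,right)
state=s2 head=7 tape=bbbbb__b[b]   (s2,b)→(sH,_,left)
state=sH head=6 tape=bbbbb__[b]_
Cell 3 holds b when M halts.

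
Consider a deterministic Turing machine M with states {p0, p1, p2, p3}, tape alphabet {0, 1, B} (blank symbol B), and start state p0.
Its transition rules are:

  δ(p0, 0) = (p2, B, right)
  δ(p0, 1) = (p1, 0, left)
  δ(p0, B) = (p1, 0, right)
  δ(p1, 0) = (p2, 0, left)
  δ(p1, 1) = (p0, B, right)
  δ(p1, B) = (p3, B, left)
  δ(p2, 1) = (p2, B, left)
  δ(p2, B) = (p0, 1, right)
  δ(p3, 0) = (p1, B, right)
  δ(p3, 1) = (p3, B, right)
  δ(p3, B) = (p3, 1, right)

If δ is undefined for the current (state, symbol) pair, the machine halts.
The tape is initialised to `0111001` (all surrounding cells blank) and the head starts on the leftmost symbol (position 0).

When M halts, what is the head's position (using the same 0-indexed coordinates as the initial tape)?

state=p0 head=0 tape=[0]111001   (p0,0)→(p2,B,right)
state=p2 head=1 tape=B[1]11001   (p2,1)→(p2,B,left)
state=p2 head=0 tape=[B]B11001   (p2,B)→(p0,1,right)
state=p0 head=1 tape=1[B]11001   (p0,B)→(p1,0,right)
state=p1 head=2 tape=10[1]1001   (p1,1)→(p0,B,right)
state=p0 head=3 tape=10B[1]001   (p0,1)→(p1,0,left)
state=p1 head=2 tape=10[B]0001   (p1,B)→(p3,B,left)
state=p3 head=1 tape=1[0]B0001   (p3,0)→(p1,B,right)
state=p1 head=2 tape=1B[B]0001   (p1,B)→(p3,B,left)
state=p3 head=1 tape=1[B]B0001   (p3,B)→(p3,1,right)
state=p3 head=2 tape=11[B]0001   (p3,B)→(p3,1,right)
state=p3 head=3 tape=111[0]001   (p3,0)→(p1,B,right)
state=p1 head=4 tape=111B[0]01   (p1,0)→(p2,0,left)
state=p2 head=3 tape=111[B]001   (p2,B)→(p0,1,right)
state=p0 head=4 tape=1111[0]01   (p0,0)→(p2,B,right)
state=p2 head=5 tape=1111B[0]1
At halt the head is at cell 5.

5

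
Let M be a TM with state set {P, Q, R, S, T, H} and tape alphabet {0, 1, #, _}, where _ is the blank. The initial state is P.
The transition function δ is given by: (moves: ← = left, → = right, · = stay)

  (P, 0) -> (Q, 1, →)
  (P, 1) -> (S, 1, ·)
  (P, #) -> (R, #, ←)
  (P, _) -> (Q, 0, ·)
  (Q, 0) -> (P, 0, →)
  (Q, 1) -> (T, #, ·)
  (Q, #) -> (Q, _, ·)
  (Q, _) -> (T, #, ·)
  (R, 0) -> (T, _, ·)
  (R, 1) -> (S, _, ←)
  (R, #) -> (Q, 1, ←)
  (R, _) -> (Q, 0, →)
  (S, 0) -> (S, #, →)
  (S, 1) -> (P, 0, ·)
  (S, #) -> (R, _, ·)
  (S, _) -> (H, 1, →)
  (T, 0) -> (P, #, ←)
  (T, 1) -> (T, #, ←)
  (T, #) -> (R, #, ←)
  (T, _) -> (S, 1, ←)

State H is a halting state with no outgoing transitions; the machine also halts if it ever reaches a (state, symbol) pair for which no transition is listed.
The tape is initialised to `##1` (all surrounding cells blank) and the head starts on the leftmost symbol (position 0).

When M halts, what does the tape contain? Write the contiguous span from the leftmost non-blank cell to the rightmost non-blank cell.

11##1

P | __[#]#1   read # → write #, move ←, go to R
R | _[_]##1   read _ → write 0, move →, go to Q
Q | _0[#]#1   read # → write _, move ·, go to Q
Q | _0[_]#1   read _ → write #, move ·, go to T
T | _0[#]#1   read # → write #, move ←, go to R
R | _[0]##1   read 0 → write _, move ·, go to T
T | _[_]##1   read _ → write 1, move ←, go to S
S | [_]1##1   read _ → write 1, move →, go to H
H | 1[1]##1
The non-blank tape span at halt is 11##1.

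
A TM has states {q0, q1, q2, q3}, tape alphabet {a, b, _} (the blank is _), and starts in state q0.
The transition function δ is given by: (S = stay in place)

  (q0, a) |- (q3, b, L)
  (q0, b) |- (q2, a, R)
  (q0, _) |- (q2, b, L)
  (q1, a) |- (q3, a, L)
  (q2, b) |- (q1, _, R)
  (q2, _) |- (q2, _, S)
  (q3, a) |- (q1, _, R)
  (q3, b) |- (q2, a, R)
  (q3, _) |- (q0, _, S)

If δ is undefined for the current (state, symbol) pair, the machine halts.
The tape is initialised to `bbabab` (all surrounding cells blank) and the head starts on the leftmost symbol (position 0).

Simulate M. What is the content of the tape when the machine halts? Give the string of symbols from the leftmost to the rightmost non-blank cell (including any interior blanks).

ababab

state=q0 head=0 tape=[b]babab   (q0,b)→(q2,a,R)
state=q2 head=1 tape=a[b]abab   (q2,b)→(q1,_,R)
state=q1 head=2 tape=a_[a]bab   (q1,a)→(q3,a,L)
state=q3 head=1 tape=a[_]abab   (q3,_)→(q0,_,S)
state=q0 head=1 tape=a[_]abab   (q0,_)→(q2,b,L)
state=q2 head=0 tape=[a]babab
The non-blank tape span at halt is ababab.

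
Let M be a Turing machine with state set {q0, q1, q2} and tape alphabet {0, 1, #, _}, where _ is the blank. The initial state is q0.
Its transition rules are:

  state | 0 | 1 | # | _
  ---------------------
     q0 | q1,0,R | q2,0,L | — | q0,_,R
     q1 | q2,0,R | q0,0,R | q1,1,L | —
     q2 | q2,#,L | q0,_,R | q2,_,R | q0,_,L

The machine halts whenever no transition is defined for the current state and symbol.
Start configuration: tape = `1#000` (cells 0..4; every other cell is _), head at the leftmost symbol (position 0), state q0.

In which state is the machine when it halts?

q1

q0 | __[1]#000   read 1 → write 0, move L, go to q2
q2 | _[_]0#000   read _ → write _, move L, go to q0
q0 | [_]_0#000   read _ → write _, move R, go to q0
q0 | _[_]0#000   read _ → write _, move R, go to q0
q0 | __[0]#000   read 0 → write 0, move R, go to q1
q1 | __0[#]000   read # → write 1, move L, go to q1
q1 | __[0]1000   read 0 → write 0, move R, go to q2
q2 | __0[1]000   read 1 → write _, move R, go to q0
q0 | __0_[0]00   read 0 → write 0, move R, go to q1
q1 | __0_0[0]0   read 0 → write 0, move R, go to q2
q2 | __0_00[0]   read 0 → write #, move L, go to q2
q2 | __0_0[0]#   read 0 → write #, move L, go to q2
q2 | __0_[0]##   read 0 → write #, move L, go to q2
q2 | __0[_]###   read _ → write _, move L, go to q0
q0 | __[0]_###   read 0 → write 0, move R, go to q1
q1 | __0[_]###
No transition is defined for (q1, _); M halts in state q1.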